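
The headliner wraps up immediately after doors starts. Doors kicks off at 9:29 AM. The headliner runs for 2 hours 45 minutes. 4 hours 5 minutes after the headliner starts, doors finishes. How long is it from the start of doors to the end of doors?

The headliner ends at 9:29 AM.
The headliner starts at 9:29 AM − 165 min = 6:44 AM.
Doors ends at 6:44 AM + 245 min = 10:49 AM.
From 9:29 AM to 10:49 AM is 80 minutes.

80 minutes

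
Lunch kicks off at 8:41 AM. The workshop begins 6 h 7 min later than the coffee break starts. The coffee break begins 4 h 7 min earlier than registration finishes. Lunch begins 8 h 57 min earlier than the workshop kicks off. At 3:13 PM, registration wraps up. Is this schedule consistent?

The coffee break starts at 3:13 PM − 247 min = 11:06 AM.
The workshop starts at 11:06 AM + 367 min = 5:13 PM.
Lunch starts at 5:13 PM − 537 min = 8:16 AM.
But lunch is also said to start at 8:41 AM — a 25-minute conflict.

No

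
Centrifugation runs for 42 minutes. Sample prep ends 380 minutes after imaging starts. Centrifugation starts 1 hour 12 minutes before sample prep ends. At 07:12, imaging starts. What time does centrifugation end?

13:02

Sample prep ends at 07:12 + 380 min = 13:32.
Centrifugation starts at 13:32 − 72 min = 12:20.
Centrifugation ends at 12:20 + 42 min = 13:02.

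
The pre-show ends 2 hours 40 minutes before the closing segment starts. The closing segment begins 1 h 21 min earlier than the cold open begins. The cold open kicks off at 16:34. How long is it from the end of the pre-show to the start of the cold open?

The closing segment starts at 16:34 − 81 min = 15:13.
The pre-show ends at 15:13 − 160 min = 12:33.
From 12:33 to 16:34 is 4 h 1 min.

4 h 1 min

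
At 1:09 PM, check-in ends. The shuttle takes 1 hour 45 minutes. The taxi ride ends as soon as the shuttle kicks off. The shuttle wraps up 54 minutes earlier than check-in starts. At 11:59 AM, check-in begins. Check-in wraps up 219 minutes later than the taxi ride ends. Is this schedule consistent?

No

The shuttle ends at 11:59 AM − 54 min = 11:05 AM.
The shuttle starts at 11:05 AM − 105 min = 9:20 AM.
So the taxi ride ends at 9:20 AM.
Check-in ends at 9:20 AM + 219 min = 12:59 PM.
But check-in is also said to end at 1:09 PM — a 10-minute conflict.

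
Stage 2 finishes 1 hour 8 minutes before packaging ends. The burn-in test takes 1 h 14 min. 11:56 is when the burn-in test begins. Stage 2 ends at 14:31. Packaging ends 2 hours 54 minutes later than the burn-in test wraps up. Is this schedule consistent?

The burn-in test ends at 11:56 + 74 min = 13:10.
Packaging ends at 13:10 + 174 min = 16:04.
Stage 2 ends at 16:04 − 68 min = 14:56.
But stage 2 is also said to end at 14:31 — a 25-minute conflict.

No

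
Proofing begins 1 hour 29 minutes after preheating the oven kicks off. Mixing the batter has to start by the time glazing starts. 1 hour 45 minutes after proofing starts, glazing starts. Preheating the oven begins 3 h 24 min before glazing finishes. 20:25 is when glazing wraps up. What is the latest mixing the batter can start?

20:15

Preheating the oven starts at 20:25 − 204 min = 17:01.
Proofing starts at 17:01 + 89 min = 18:30.
Glazing starts at 18:30 + 105 min = 20:15.
Mixing the batter is bounded by glazing, so the latest it can start is 20:15.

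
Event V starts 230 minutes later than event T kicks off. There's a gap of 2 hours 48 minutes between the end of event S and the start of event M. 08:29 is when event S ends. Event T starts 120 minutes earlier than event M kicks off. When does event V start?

Event M starts at 08:29 + 168 min = 11:17.
Event T starts at 11:17 − 120 min = 09:17.
Event V starts at 09:17 + 230 min = 13:07.

13:07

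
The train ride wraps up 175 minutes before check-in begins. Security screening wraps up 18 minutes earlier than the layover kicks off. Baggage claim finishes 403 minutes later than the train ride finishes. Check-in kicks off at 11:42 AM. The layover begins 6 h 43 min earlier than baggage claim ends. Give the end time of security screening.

The train ride ends at 11:42 AM − 175 min = 8:47 AM.
Baggage claim ends at 8:47 AM + 403 min = 3:30 PM.
The layover starts at 3:30 PM − 403 min = 8:47 AM.
Security screening ends at 8:47 AM − 18 min = 8:29 AM.

8:29 AM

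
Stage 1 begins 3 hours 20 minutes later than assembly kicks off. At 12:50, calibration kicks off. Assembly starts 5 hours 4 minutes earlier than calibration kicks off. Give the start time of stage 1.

11:06

Assembly starts at 12:50 − 304 min = 07:46.
Stage 1 starts at 07:46 + 200 min = 11:06.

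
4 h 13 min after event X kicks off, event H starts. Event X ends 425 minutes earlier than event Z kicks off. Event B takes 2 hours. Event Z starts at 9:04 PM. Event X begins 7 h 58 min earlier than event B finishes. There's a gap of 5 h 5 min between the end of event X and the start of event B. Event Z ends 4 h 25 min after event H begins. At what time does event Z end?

9:44 PM

Event X ends at 9:04 PM − 425 min = 1:59 PM.
Event B starts at 1:59 PM + 305 min = 7:04 PM.
Event B ends at 7:04 PM + 120 min = 9:04 PM.
Event X starts at 9:04 PM − 478 min = 1:06 PM.
Event H starts at 1:06 PM + 253 min = 5:19 PM.
Event Z ends at 5:19 PM + 265 min = 9:44 PM.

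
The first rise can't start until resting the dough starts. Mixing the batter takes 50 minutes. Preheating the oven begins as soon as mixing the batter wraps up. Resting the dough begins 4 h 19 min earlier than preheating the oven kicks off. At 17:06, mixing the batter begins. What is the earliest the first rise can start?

Mixing the batter ends at 17:06 + 50 min = 17:56.
So preheating the oven starts at 17:56.
Resting the dough starts at 17:56 − 259 min = 13:37.
The first rise is bounded by resting the dough, so the earliest it can start is 13:37.

13:37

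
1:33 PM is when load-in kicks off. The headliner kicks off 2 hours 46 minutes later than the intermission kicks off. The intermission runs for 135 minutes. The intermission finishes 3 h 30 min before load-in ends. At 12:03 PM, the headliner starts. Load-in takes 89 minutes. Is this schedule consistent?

Yes

Load-in ends at 1:33 PM + 89 min = 3:02 PM.
The intermission ends at 3:02 PM − 210 min = 11:32 AM.
The intermission starts at 11:32 AM − 135 min = 9:17 AM.
The headliner starts at 9:17 AM + 166 min = 12:03 PM.
That matches the stated 12:03 PM, so the schedule is consistent.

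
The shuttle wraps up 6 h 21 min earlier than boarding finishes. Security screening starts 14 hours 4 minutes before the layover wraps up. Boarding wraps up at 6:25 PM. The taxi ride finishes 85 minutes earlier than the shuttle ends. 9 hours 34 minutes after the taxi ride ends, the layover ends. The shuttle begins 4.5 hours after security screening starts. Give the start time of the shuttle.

10:39 AM

The shuttle ends at 6:25 PM − 381 min = 12:04 PM.
The taxi ride ends at 12:04 PM − 85 min = 10:39 AM.
The layover ends at 10:39 AM + 574 min = 8:13 PM.
Security screening starts at 8:13 PM − 844 min = 6:09 AM.
The shuttle starts at 6:09 AM + 270 min = 10:39 AM.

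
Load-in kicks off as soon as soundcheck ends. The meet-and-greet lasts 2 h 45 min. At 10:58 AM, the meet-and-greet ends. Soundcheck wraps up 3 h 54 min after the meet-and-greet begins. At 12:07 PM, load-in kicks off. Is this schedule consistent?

Yes

The meet-and-greet starts at 10:58 AM − 165 min = 8:13 AM.
Soundcheck ends at 8:13 AM + 234 min = 12:07 PM.
So load-in starts at 12:07 PM.
That matches the stated 12:07 PM, so the schedule is consistent.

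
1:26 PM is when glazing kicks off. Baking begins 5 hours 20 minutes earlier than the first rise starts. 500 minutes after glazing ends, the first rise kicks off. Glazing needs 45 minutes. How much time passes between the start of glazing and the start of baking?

Glazing ends at 1:26 PM + 45 min = 2:11 PM.
The first rise starts at 2:11 PM + 500 min = 10:31 PM.
Baking starts at 10:31 PM − 320 min = 5:11 PM.
From 1:26 PM to 5:11 PM is 3 h 45 min.

3 h 45 min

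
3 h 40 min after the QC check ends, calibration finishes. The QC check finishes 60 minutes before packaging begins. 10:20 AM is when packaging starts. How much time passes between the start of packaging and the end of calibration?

The QC check ends at 10:20 AM − 60 min = 9:20 AM.
Calibration ends at 9:20 AM + 220 min = 1:00 PM.
From 10:20 AM to 1:00 PM is 160 minutes.

160 minutes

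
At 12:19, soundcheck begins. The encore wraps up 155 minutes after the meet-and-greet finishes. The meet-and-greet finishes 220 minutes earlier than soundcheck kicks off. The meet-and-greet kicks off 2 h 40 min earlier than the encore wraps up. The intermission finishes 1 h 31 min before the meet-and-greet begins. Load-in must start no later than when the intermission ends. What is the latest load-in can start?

The meet-and-greet ends at 12:19 − 220 min = 08:39.
The encore ends at 08:39 + 155 min = 11:14.
The meet-and-greet starts at 11:14 − 160 min = 08:34.
The intermission ends at 08:34 − 91 min = 07:03.
Load-in is bounded by the intermission, so the latest it can start is 07:03.

07:03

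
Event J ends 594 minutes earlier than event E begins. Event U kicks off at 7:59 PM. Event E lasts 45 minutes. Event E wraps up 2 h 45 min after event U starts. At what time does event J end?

Event E ends at 7:59 PM + 165 min = 10:44 PM.
Event E starts at 10:44 PM − 45 min = 9:59 PM.
Event J ends at 9:59 PM − 594 min = 12:05 PM.

12:05 PM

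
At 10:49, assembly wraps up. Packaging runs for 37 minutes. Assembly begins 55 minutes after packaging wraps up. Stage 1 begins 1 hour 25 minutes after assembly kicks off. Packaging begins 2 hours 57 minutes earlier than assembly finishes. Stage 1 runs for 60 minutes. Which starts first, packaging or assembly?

Packaging starts at 10:49 − 177 min = 07:52.
Packaging ends at 07:52 + 37 min = 08:29.
Assembly starts at 08:29 + 55 min = 09:24.
Packaging starts at 07:52 and assembly starts at 09:24, so packaging is first.

packaging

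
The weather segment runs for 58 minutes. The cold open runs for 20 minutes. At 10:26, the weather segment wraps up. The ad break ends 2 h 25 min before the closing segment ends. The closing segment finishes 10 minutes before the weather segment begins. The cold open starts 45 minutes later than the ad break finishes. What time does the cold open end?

07:58

The weather segment starts at 10:26 − 58 min = 09:28.
The closing segment ends at 09:28 − 10 min = 09:18.
The ad break ends at 09:18 − 145 min = 06:53.
The cold open starts at 06:53 + 45 min = 07:38.
The cold open ends at 07:38 + 20 min = 07:58.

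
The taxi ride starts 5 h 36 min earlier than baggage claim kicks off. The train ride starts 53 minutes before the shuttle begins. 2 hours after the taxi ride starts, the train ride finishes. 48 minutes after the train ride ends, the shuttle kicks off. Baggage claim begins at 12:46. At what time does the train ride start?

The taxi ride starts at 12:46 − 336 min = 07:10.
The train ride ends at 07:10 + 120 min = 09:10.
The shuttle starts at 09:10 + 48 min = 09:58.
The train ride starts at 09:58 − 53 min = 09:05.

09:05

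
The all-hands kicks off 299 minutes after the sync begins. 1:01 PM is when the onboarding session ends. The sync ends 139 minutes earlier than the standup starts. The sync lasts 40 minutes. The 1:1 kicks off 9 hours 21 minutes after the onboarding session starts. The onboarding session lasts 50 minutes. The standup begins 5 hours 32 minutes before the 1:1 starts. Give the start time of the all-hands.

6:00 PM

The onboarding session starts at 1:01 PM − 50 min = 12:11 PM.
The 1:1 starts at 12:11 PM + 561 min = 9:32 PM.
The standup starts at 9:32 PM − 332 min = 4:00 PM.
The sync ends at 4:00 PM − 139 min = 1:41 PM.
The sync starts at 1:41 PM − 40 min = 1:01 PM.
The all-hands starts at 1:01 PM + 299 min = 6:00 PM.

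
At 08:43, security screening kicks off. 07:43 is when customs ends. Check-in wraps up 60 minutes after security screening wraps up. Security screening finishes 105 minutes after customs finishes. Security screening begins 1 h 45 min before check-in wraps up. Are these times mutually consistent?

Yes

Security screening ends at 07:43 + 105 min = 09:28.
Check-in ends at 09:28 + 60 min = 10:28.
Security screening starts at 10:28 − 105 min = 08:43.
That matches the stated 08:43, so the schedule is consistent.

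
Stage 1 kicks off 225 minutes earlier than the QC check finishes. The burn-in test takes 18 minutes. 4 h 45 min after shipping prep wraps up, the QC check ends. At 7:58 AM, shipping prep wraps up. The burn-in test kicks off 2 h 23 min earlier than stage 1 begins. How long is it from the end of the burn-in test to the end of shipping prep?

The QC check ends at 7:58 AM + 285 min = 12:43 PM.
Stage 1 starts at 12:43 PM − 225 min = 8:58 AM.
The burn-in test starts at 8:58 AM − 143 min = 6:35 AM.
The burn-in test ends at 6:35 AM + 18 min = 6:53 AM.
From 6:53 AM to 7:58 AM is 65 minutes.

65 minutes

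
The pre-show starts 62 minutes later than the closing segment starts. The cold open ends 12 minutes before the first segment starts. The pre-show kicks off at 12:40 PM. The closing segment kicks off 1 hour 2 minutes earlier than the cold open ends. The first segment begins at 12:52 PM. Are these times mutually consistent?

Yes

The cold open ends at 12:52 PM − 12 min = 12:40 PM.
The closing segment starts at 12:40 PM − 62 min = 11:38 AM.
The pre-show starts at 11:38 AM + 62 min = 12:40 PM.
That matches the stated 12:40 PM, so the schedule is consistent.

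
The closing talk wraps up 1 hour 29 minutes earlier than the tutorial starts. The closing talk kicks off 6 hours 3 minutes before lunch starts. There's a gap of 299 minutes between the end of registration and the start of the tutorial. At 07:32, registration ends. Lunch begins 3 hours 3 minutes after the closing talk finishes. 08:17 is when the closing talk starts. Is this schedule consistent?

The tutorial starts at 07:32 + 299 min = 12:31.
The closing talk ends at 12:31 − 89 min = 11:02.
Lunch starts at 11:02 + 183 min = 14:05.
The closing talk starts at 14:05 − 363 min = 08:02.
But the closing talk is also said to start at 08:17 — a 15-minute conflict.

No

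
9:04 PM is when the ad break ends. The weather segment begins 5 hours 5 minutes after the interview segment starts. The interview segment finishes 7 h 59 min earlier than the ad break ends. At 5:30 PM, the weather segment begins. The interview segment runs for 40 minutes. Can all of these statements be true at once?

The interview segment ends at 9:04 PM − 479 min = 1:05 PM.
The interview segment starts at 1:05 PM − 40 min = 12:25 PM.
The weather segment starts at 12:25 PM + 305 min = 5:30 PM.
That matches the stated 5:30 PM, so the schedule is consistent.

Yes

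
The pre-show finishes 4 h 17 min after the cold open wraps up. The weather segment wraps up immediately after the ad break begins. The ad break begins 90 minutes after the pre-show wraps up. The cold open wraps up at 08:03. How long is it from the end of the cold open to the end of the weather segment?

The pre-show ends at 08:03 + 257 min = 12:20.
The ad break starts at 12:20 + 90 min = 13:50.
So the weather segment ends at 13:50.
From 08:03 to 13:50 is 5 hours 47 minutes.

5 hours 47 minutes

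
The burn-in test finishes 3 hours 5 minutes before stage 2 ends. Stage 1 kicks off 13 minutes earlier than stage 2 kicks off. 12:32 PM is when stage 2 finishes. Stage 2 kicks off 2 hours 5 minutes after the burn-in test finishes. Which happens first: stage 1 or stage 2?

The burn-in test ends at 12:32 PM − 185 min = 9:27 AM.
Stage 2 starts at 9:27 AM + 125 min = 11:32 AM.
Stage 1 starts at 11:32 AM − 13 min = 11:19 AM.
Stage 1 starts at 11:19 AM and stage 2 starts at 11:32 AM, so stage 1 is first.

stage 1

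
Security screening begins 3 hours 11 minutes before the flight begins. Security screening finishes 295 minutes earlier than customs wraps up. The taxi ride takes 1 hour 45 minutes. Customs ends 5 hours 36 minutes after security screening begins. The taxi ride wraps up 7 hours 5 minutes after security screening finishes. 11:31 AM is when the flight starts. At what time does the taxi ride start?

Security screening starts at 11:31 AM − 191 min = 8:20 AM.
Customs ends at 8:20 AM + 336 min = 1:56 PM.
Security screening ends at 1:56 PM − 295 min = 9:01 AM.
The taxi ride ends at 9:01 AM + 425 min = 4:06 PM.
The taxi ride starts at 4:06 PM − 105 min = 2:21 PM.

2:21 PM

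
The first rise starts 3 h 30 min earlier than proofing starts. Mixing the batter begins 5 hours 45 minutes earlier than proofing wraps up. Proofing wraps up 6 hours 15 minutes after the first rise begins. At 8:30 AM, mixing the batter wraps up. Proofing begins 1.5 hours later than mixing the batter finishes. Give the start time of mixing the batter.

7:00 AM

Proofing starts at 8:30 AM + 90 min = 10:00 AM.
The first rise starts at 10:00 AM − 210 min = 6:30 AM.
Proofing ends at 6:30 AM + 375 min = 12:45 PM.
Mixing the batter starts at 12:45 PM − 345 min = 7:00 AM.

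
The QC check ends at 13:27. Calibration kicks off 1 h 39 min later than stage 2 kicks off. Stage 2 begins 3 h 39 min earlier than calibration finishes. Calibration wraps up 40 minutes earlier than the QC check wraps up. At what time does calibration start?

Calibration ends at 13:27 − 40 min = 12:47.
Stage 2 starts at 12:47 − 219 min = 09:08.
Calibration starts at 09:08 + 99 min = 10:47.

10:47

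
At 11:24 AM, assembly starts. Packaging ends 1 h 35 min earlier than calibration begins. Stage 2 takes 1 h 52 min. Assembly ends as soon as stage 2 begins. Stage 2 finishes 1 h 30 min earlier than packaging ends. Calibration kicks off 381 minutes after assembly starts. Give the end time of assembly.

Calibration starts at 11:24 AM + 381 min = 5:45 PM.
Packaging ends at 5:45 PM − 95 min = 4:10 PM.
Stage 2 ends at 4:10 PM − 90 min = 2:40 PM.
Stage 2 starts at 2:40 PM − 112 min = 12:48 PM.
So assembly ends at 12:48 PM.

12:48 PM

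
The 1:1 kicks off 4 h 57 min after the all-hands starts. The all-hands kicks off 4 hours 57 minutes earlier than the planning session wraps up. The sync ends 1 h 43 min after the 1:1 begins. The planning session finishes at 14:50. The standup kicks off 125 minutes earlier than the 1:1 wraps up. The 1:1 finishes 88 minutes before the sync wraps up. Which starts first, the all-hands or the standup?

The all-hands starts at 14:50 − 297 min = 09:53.
The 1:1 starts at 09:53 + 297 min = 14:50.
The sync ends at 14:50 + 103 min = 16:33.
The 1:1 ends at 16:33 − 88 min = 15:05.
The standup starts at 15:05 − 125 min = 13:00.
The all-hands starts at 09:53 and the standup starts at 13:00, so the all-hands is first.

the all-hands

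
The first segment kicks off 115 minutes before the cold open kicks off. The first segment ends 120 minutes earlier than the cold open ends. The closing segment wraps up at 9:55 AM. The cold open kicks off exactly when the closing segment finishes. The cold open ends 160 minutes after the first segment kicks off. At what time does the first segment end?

The cold open starts at 9:55 AM.
The first segment starts at 9:55 AM − 115 min = 8:00 AM.
The cold open ends at 8:00 AM + 160 min = 10:40 AM.
The first segment ends at 10:40 AM − 120 min = 8:40 AM.

8:40 AM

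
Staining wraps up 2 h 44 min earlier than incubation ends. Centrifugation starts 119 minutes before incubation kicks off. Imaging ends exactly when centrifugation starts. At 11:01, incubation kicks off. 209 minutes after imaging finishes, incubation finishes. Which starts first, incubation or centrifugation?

centrifugation

Centrifugation starts at 11:01 − 119 min = 09:02.
Incubation starts at 11:01 and centrifugation starts at 09:02, so centrifugation is first.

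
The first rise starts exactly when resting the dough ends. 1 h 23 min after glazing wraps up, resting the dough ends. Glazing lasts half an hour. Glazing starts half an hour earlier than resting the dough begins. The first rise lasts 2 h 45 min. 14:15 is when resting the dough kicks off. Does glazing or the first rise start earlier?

glazing

Glazing starts at 14:15 − 30 min = 13:45.
Glazing ends at 13:45 + 30 min = 14:15.
Resting the dough ends at 14:15 + 83 min = 15:38.
So the first rise starts at 15:38.
Glazing starts at 13:45 and the first rise starts at 15:38, so glazing is first.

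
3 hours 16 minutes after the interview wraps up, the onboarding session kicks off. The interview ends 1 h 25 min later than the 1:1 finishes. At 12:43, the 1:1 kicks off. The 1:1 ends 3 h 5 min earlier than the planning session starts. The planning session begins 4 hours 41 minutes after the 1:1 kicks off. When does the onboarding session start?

The planning session starts at 12:43 + 281 min = 17:24.
The 1:1 ends at 17:24 − 185 min = 14:19.
The interview ends at 14:19 + 85 min = 15:44.
The onboarding session starts at 15:44 + 196 min = 19:00.

19:00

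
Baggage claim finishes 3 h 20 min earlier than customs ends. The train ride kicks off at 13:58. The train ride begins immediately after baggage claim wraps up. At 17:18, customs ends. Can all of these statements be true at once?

Yes

Baggage claim ends at 17:18 − 200 min = 13:58.
So the train ride starts at 13:58.
That matches the stated 13:58, so the schedule is consistent.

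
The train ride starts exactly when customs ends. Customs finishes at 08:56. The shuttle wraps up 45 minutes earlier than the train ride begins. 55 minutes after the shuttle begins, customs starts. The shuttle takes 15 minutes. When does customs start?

08:51

The train ride starts at 08:56.
The shuttle ends at 08:56 − 45 min = 08:11.
The shuttle starts at 08:11 − 15 min = 07:56.
Customs starts at 07:56 + 55 min = 08:51.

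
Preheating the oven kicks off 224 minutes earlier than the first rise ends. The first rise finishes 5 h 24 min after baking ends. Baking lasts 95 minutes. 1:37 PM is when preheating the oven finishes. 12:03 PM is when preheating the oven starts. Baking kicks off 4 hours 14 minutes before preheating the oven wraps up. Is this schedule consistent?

Baking starts at 1:37 PM − 254 min = 9:23 AM.
Baking ends at 9:23 AM + 95 min = 10:58 AM.
The first rise ends at 10:58 AM + 324 min = 4:22 PM.
Preheating the oven starts at 4:22 PM − 224 min = 12:38 PM.
But preheating the oven is also said to start at 12:03 PM — a 35-minute conflict.

No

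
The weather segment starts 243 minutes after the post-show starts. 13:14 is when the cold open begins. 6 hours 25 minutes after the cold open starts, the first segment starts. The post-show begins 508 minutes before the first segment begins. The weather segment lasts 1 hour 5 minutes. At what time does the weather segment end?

The first segment starts at 13:14 + 385 min = 19:39.
The post-show starts at 19:39 − 508 min = 11:11.
The weather segment starts at 11:11 + 243 min = 15:14.
The weather segment ends at 15:14 + 65 min = 16:19.

16:19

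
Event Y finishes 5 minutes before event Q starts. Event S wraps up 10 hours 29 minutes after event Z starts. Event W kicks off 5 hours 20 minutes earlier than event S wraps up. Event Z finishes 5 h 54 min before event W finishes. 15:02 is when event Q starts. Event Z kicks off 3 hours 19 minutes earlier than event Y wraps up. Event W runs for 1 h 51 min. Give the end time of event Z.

Event Y ends at 15:02 − 5 min = 14:57.
Event Z starts at 14:57 − 199 min = 11:38.
Event S ends at 11:38 + 629 min = 22:07.
Event W starts at 22:07 − 320 min = 16:47.
Event W ends at 16:47 + 111 min = 18:38.
Event Z ends at 18:38 − 354 min = 12:44.

12:44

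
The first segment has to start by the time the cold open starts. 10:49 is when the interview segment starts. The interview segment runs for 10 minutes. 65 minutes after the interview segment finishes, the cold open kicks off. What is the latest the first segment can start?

12:04

The interview segment ends at 10:49 + 10 min = 10:59.
The cold open starts at 10:59 + 65 min = 12:04.
The first segment is bounded by the cold open, so the latest it can start is 12:04.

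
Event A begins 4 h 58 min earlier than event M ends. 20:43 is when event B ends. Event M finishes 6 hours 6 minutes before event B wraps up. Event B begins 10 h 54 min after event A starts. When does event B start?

20:33

Event M ends at 20:43 − 366 min = 14:37.
Event A starts at 14:37 − 298 min = 09:39.
Event B starts at 09:39 + 654 min = 20:33.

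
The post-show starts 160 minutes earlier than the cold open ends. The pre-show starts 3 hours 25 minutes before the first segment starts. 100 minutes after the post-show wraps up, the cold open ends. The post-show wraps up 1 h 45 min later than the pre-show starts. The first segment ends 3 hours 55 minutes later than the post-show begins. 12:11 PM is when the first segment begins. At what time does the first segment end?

The pre-show starts at 12:11 PM − 205 min = 8:46 AM.
The post-show ends at 8:46 AM + 105 min = 10:31 AM.
The cold open ends at 10:31 AM + 100 min = 12:11 PM.
The post-show starts at 12:11 PM − 160 min = 9:31 AM.
The first segment ends at 9:31 AM + 235 min = 1:26 PM.

1:26 PM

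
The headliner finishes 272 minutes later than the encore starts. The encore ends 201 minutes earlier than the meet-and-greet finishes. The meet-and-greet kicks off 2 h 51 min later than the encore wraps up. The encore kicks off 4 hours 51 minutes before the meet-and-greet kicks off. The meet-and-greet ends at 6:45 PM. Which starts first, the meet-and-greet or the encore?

the encore

The encore ends at 6:45 PM − 201 min = 3:24 PM.
The meet-and-greet starts at 3:24 PM + 171 min = 6:15 PM.
The encore starts at 6:15 PM − 291 min = 1:24 PM.
The meet-and-greet starts at 6:15 PM and the encore starts at 1:24 PM, so the encore is first.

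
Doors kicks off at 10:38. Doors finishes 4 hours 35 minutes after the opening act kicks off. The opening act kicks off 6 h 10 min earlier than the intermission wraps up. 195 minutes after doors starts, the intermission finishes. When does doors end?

The intermission ends at 10:38 + 195 min = 13:53.
The opening act starts at 13:53 − 370 min = 07:43.
Doors ends at 07:43 + 275 min = 12:18.

12:18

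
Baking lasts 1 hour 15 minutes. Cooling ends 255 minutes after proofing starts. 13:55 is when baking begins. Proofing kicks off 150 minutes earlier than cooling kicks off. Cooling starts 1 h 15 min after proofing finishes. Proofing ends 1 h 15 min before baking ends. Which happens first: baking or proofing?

proofing

Baking ends at 13:55 + 75 min = 15:10.
Proofing ends at 15:10 − 75 min = 13:55.
Cooling starts at 13:55 + 75 min = 15:10.
Proofing starts at 15:10 − 150 min = 12:40.
Baking starts at 13:55 and proofing starts at 12:40, so proofing is first.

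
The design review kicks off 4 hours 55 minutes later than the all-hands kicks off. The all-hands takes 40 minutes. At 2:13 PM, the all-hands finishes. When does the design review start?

6:28 PM

The all-hands starts at 2:13 PM − 40 min = 1:33 PM.
The design review starts at 1:33 PM + 295 min = 6:28 PM.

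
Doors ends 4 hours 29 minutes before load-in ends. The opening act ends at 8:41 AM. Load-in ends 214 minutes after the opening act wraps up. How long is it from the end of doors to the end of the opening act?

Load-in ends at 8:41 AM + 214 min = 12:15 PM.
Doors ends at 12:15 PM − 269 min = 7:46 AM.
From 7:46 AM to 8:41 AM is 55 minutes.

55 minutes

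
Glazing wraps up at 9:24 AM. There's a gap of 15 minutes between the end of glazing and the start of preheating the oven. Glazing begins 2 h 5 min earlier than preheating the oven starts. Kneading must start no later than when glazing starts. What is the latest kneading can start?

7:34 AM

Preheating the oven starts at 9:24 AM + 15 min = 9:39 AM.
Glazing starts at 9:39 AM − 125 min = 7:34 AM.
Kneading is bounded by glazing, so the latest it can start is 7:34 AM.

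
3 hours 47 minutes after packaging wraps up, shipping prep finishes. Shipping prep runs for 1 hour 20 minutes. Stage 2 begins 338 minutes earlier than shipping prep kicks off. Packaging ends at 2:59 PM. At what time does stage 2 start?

11:48 AM

Shipping prep ends at 2:59 PM + 227 min = 6:46 PM.
Shipping prep starts at 6:46 PM − 80 min = 5:26 PM.
Stage 2 starts at 5:26 PM − 338 min = 11:48 AM.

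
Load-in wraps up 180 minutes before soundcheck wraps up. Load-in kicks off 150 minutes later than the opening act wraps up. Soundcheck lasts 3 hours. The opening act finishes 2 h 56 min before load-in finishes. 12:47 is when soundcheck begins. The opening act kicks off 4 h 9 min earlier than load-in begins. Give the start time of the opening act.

Soundcheck ends at 12:47 + 180 min = 15:47.
Load-in ends at 15:47 − 180 min = 12:47.
The opening act ends at 12:47 − 176 min = 09:51.
Load-in starts at 09:51 + 150 min = 12:21.
The opening act starts at 12:21 − 249 min = 08:12.

08:12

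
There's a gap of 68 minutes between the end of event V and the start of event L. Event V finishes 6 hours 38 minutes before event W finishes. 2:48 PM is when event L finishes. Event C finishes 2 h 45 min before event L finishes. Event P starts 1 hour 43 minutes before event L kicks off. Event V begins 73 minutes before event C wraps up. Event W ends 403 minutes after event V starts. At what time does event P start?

Event C ends at 2:48 PM − 165 min = 12:03 PM.
Event V starts at 12:03 PM − 73 min = 10:50 AM.
Event W ends at 10:50 AM + 403 min = 5:33 PM.
Event V ends at 5:33 PM − 398 min = 10:55 AM.
Event L starts at 10:55 AM + 68 min = 12:03 PM.
Event P starts at 12:03 PM − 103 min = 10:20 AM.

10:20 AM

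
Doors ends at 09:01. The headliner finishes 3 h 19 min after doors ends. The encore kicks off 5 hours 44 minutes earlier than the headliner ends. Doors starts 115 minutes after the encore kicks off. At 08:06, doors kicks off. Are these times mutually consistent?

The headliner ends at 09:01 + 199 min = 12:20.
The encore starts at 12:20 − 344 min = 06:36.
Doors starts at 06:36 + 115 min = 08:31.
But doors is also said to start at 08:06 — a 25-minute conflict.

No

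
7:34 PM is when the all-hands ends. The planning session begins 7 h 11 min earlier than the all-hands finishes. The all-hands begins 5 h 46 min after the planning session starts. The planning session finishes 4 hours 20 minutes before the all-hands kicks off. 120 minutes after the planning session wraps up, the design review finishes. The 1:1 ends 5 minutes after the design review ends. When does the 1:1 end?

The planning session starts at 7:34 PM − 431 min = 12:23 PM.
The all-hands starts at 12:23 PM + 346 min = 6:09 PM.
The planning session ends at 6:09 PM − 260 min = 1:49 PM.
The design review ends at 1:49 PM + 120 min = 3:49 PM.
The 1:1 ends at 3:49 PM + 5 min = 3:54 PM.

3:54 PM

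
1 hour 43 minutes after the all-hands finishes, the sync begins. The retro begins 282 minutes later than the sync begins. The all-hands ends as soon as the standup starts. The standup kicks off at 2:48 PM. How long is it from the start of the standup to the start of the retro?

6 h 25 min

The all-hands ends at 2:48 PM.
The sync starts at 2:48 PM + 103 min = 4:31 PM.
The retro starts at 4:31 PM + 282 min = 9:13 PM.
From 2:48 PM to 9:13 PM is 6 h 25 min.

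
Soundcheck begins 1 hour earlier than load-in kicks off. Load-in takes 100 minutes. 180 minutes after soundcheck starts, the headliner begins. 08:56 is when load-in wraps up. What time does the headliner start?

Load-in starts at 08:56 − 100 min = 07:16.
Soundcheck starts at 07:16 − 60 min = 06:16.
The headliner starts at 06:16 + 180 min = 09:16.

09:16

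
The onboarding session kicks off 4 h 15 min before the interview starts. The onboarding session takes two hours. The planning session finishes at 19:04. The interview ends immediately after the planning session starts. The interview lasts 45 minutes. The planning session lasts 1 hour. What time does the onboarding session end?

The planning session starts at 19:04 − 60 min = 18:04.
So the interview ends at 18:04.
The interview starts at 18:04 − 45 min = 17:19.
The onboarding session starts at 17:19 − 255 min = 13:04.
The onboarding session ends at 13:04 + 120 min = 15:04.

15:04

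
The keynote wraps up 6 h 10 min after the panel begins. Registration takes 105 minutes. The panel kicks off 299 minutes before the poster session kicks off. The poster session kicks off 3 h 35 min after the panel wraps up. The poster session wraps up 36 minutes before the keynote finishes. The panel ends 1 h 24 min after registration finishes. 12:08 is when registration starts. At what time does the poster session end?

Registration ends at 12:08 + 105 min = 13:53.
The panel ends at 13:53 + 84 min = 15:17.
The poster session starts at 15:17 + 215 min = 18:52.
The panel starts at 18:52 − 299 min = 13:53.
The keynote ends at 13:53 + 370 min = 20:03.
The poster session ends at 20:03 − 36 min = 19:27.

19:27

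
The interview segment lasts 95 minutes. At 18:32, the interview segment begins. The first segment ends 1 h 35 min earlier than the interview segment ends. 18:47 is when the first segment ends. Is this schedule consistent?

The interview segment ends at 18:32 + 95 min = 20:07.
The first segment ends at 20:07 − 95 min = 18:32.
But the first segment is also said to end at 18:47 — a 15-minute conflict.

No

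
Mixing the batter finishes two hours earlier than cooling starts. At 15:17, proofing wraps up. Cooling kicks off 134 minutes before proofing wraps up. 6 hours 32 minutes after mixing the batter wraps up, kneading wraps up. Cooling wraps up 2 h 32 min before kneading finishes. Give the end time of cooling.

15:03

Cooling starts at 15:17 − 134 min = 13:03.
Mixing the batter ends at 13:03 − 120 min = 11:03.
Kneading ends at 11:03 + 392 min = 17:35.
Cooling ends at 17:35 − 152 min = 15:03.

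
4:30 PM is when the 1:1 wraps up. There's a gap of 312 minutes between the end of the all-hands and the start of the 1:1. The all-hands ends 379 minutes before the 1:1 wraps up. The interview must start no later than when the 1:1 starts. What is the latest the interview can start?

3:23 PM

The all-hands ends at 4:30 PM − 379 min = 10:11 AM.
The 1:1 starts at 10:11 AM + 312 min = 3:23 PM.
The interview is bounded by the 1:1, so the latest it can start is 3:23 PM.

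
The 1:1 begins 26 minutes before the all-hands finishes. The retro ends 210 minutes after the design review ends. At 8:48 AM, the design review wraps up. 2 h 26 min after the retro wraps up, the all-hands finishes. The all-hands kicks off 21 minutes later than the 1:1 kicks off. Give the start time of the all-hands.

2:39 PM

The retro ends at 8:48 AM + 210 min = 12:18 PM.
The all-hands ends at 12:18 PM + 146 min = 2:44 PM.
The 1:1 starts at 2:44 PM − 26 min = 2:18 PM.
The all-hands starts at 2:18 PM + 21 min = 2:39 PM.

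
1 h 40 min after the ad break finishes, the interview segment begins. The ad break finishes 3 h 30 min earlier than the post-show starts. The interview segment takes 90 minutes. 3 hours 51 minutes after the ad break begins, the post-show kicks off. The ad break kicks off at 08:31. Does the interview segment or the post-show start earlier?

the interview segment

The post-show starts at 08:31 + 231 min = 12:22.
The ad break ends at 12:22 − 210 min = 08:52.
The interview segment starts at 08:52 + 100 min = 10:32.
The interview segment starts at 10:32 and the post-show starts at 12:22, so the interview segment is first.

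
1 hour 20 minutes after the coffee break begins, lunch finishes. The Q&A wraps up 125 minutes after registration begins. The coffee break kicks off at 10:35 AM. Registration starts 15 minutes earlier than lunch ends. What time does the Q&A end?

Lunch ends at 10:35 AM + 80 min = 11:55 AM.
Registration starts at 11:55 AM − 15 min = 11:40 AM.
The Q&A ends at 11:40 AM + 125 min = 1:45 PM.

1:45 PM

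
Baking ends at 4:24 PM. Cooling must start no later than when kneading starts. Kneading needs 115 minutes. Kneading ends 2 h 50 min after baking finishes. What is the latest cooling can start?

5:19 PM

Kneading ends at 4:24 PM + 170 min = 7:14 PM.
Kneading starts at 7:14 PM − 115 min = 5:19 PM.
Cooling is bounded by kneading, so the latest it can start is 5:19 PM.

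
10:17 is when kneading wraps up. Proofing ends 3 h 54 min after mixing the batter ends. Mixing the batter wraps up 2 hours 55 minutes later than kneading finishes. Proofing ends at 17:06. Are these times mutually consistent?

Yes

Mixing the batter ends at 10:17 + 175 min = 13:12.
Proofing ends at 13:12 + 234 min = 17:06.
That matches the stated 17:06, so the schedule is consistent.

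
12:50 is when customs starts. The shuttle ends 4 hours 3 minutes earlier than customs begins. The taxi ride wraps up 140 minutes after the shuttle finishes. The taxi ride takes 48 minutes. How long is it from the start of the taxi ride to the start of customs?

The shuttle ends at 12:50 − 243 min = 08:47.
The taxi ride ends at 08:47 + 140 min = 11:07.
The taxi ride starts at 11:07 − 48 min = 10:19.
From 10:19 to 12:50 is 2 h 31 min.

2 h 31 min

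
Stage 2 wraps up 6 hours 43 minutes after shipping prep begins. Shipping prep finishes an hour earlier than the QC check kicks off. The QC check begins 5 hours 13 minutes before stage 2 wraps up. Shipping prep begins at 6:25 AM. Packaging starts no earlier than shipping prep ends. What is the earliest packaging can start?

Stage 2 ends at 6:25 AM + 403 min = 1:08 PM.
The QC check starts at 1:08 PM − 313 min = 7:55 AM.
Shipping prep ends at 7:55 AM − 60 min = 6:55 AM.
Packaging is bounded by shipping prep, so the earliest it can start is 6:55 AM.

6:55 AM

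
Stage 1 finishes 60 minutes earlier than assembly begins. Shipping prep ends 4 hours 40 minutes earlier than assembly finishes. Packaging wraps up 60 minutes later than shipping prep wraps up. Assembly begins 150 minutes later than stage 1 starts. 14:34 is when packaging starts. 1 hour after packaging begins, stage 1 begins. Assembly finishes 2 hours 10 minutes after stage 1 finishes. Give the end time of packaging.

15:34

Stage 1 starts at 14:34 + 60 min = 15:34.
Assembly starts at 15:34 + 150 min = 18:04.
Stage 1 ends at 18:04 − 60 min = 17:04.
Assembly ends at 17:04 + 130 min = 19:14.
Shipping prep ends at 19:14 − 280 min = 14:34.
Packaging ends at 14:34 + 60 min = 15:34.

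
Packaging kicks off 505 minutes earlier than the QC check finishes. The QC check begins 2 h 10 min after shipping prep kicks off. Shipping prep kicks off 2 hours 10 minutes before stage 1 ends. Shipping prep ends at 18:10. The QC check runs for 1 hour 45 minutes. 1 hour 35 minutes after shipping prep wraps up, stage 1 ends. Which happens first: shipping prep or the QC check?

Stage 1 ends at 18:10 + 95 min = 19:45.
Shipping prep starts at 19:45 − 130 min = 17:35.
The QC check starts at 17:35 + 130 min = 19:45.
Shipping prep starts at 17:35 and the QC check starts at 19:45, so shipping prep is first.

shipping prep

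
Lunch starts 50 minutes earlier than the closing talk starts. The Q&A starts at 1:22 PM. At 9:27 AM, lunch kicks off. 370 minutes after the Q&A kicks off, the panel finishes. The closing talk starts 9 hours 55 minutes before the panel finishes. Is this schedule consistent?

No

The panel ends at 1:22 PM + 370 min = 7:32 PM.
The closing talk starts at 7:32 PM − 595 min = 9:37 AM.
Lunch starts at 9:37 AM − 50 min = 8:47 AM.
But lunch is also said to start at 9:27 AM — a 40-minute conflict.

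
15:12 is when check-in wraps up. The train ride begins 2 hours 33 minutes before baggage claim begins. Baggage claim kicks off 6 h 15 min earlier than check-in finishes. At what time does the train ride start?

Baggage claim starts at 15:12 − 375 min = 08:57.
The train ride starts at 08:57 − 153 min = 06:24.

06:24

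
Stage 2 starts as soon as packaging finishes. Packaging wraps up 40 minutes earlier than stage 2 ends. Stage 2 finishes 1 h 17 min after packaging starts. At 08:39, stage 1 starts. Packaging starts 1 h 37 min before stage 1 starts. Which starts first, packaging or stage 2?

Packaging starts at 08:39 − 97 min = 07:02.
Stage 2 ends at 07:02 + 77 min = 08:19.
Packaging ends at 08:19 − 40 min = 07:39.
So stage 2 starts at 07:39.
Packaging starts at 07:02 and stage 2 starts at 07:39, so packaging is first.

packaging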